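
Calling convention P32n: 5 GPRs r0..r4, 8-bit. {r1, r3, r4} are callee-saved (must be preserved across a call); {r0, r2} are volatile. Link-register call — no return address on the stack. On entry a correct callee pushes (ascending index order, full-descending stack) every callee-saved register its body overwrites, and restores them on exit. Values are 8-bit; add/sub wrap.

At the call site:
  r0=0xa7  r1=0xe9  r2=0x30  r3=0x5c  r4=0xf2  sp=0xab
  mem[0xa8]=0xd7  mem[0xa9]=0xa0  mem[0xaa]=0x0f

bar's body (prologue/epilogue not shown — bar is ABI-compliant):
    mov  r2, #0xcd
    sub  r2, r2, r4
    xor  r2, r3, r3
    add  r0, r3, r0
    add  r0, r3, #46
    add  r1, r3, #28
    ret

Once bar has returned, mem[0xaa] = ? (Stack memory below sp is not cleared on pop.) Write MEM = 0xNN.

prologue: push r1 → mem[0xaa]=0xe9, sp=0xaa
body[0] mov  r2, #0xcd → r2=0xcd
body[1] sub  r2, r2, r4 → r2=0xdb
body[2] xor  r2, r3, r3 → r2=0x00
body[3] add  r0, r3, r0 → r0=0x03
body[4] add  r0, r3, #46 → r0=0x8a
body[5] add  r1, r3, #28 → r1=0x78
epilogue: pop r1=0xe9, sp=0xab
prologue pushed ['r1'] at ['0xaa']

MEM = 0xe9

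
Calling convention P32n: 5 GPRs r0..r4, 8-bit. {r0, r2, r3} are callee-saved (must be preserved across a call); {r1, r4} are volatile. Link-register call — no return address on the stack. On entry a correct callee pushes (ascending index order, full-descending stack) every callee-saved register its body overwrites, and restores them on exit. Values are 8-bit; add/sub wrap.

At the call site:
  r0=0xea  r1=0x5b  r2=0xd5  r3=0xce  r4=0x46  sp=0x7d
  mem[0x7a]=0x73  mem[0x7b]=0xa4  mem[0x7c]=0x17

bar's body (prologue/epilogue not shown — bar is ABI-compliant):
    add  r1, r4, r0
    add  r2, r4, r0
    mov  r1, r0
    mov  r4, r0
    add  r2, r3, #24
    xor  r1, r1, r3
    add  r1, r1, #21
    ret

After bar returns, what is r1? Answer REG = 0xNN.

REG = 0x39

prologue: push r2 → mem[0x7c]=0xd5, sp=0x7c
body[0] add  r1, r4, r0 → r1=0x30
body[1] add  r2, r4, r0 → r2=0x30
body[2] mov  r1, r0 → r1=0xea
body[3] mov  r4, r0 → r4=0xea
body[4] add  r2, r3, #24 → r2=0xe6
body[5] xor  r1, r1, r3 → r1=0x24
body[6] add  r1, r1, #21 → r1=0x39
epilogue: pop r2=0xd5, sp=0x7d
r1 is caller-saved → body value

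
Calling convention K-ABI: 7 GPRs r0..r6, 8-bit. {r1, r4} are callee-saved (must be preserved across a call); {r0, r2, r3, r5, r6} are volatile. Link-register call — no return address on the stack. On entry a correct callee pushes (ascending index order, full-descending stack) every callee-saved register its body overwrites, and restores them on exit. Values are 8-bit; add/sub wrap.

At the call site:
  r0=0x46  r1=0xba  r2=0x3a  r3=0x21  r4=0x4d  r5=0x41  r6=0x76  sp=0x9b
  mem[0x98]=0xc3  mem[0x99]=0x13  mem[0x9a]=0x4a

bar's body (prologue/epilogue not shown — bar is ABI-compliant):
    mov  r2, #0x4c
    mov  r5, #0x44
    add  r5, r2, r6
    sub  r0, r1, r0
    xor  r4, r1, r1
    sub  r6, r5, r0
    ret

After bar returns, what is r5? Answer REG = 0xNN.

prologue: push r4 -> mem[0x9a]=0x4d, sp=0x9a
body[0] mov  r2, #0x4c -> r2=0x4c
body[1] mov  r5, #0x44 -> r5=0x44
body[2] add  r5, r2, r6 -> r5=0xc2
body[3] sub  r0, r1, r0 -> r0=0x74
body[4] xor  r4, r1, r1 -> r4=0x00
body[5] sub  r6, r5, r0 -> r6=0x4e
epilogue: pop r4=0x4d, sp=0x9b
r5 is caller-saved -> body value

REG = 0xc2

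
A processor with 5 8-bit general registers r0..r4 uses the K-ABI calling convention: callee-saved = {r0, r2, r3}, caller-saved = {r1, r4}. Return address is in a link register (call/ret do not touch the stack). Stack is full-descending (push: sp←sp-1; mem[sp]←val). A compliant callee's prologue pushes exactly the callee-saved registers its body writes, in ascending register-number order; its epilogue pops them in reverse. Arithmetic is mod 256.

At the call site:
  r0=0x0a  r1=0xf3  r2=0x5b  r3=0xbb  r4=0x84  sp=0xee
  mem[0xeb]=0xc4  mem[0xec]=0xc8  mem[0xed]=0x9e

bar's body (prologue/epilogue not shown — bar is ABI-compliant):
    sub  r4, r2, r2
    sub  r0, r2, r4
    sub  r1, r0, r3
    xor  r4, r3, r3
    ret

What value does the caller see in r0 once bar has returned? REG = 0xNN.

prologue: push r0 → mem[0xed]=0x0a, sp=0xed
body[0] sub  r4, r2, r2 → r4=0x00
body[1] sub  r0, r2, r4 → r0=0x5b
body[2] sub  r1, r0, r3 → r1=0xa0
body[3] xor  r4, r3, r3 → r4=0x00
epilogue: pop r0=0x0a, sp=0xee
r0 is callee-saved → restored

REG = 0x0a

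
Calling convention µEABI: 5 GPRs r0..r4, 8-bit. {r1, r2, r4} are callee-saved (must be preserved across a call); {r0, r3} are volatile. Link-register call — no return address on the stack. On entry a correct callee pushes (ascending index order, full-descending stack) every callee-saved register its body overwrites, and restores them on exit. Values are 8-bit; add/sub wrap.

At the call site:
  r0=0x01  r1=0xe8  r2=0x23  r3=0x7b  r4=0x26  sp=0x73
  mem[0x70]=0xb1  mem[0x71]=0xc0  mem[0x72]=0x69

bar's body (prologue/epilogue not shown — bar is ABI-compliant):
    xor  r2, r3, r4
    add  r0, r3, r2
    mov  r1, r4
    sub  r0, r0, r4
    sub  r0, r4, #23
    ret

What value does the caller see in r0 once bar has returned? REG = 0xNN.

REG = 0x0f

prologue: push r1 → mem[0x72]=0xe8, sp=0x72
prologue: push r2 → mem[0x71]=0x23, sp=0x71
body[0] xor  r2, r3, r4 → r2=0x5d
body[1] add  r0, r3, r2 → r0=0xd8
body[2] mov  r1, r4 → r1=0x26
body[3] sub  r0, r0, r4 → r0=0xb2
body[4] sub  r0, r4, #23 → r0=0x0f
epilogue: pop r2=0x23, sp=0x72
epilogue: pop r1=0xe8, sp=0x73
r0 is caller-saved → body value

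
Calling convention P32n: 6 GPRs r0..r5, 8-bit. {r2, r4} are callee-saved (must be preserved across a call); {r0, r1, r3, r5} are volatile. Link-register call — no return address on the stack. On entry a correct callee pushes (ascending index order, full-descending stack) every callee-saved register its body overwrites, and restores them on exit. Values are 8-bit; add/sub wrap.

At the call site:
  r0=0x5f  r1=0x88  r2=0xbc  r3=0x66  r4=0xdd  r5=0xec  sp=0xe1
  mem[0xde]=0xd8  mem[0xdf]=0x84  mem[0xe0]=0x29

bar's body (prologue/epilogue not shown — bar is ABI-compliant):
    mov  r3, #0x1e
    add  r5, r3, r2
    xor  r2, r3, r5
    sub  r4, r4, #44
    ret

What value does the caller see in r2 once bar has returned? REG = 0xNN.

REG = 0xbc

prologue: push r2 → mem[0xe0]=0xbc, sp=0xe0
prologue: push r4 → mem[0xdf]=0xdd, sp=0xdf
body[0] mov  r3, #0x1e → r3=0x1e
body[1] add  r5, r3, r2 → r5=0xda
body[2] xor  r2, r3, r5 → r2=0xc4
body[3] sub  r4, r4, #44 → r4=0xb1
epilogue: pop r4=0xdd, sp=0xe0
epilogue: pop r2=0xbc, sp=0xe1
r2 is callee-saved → restored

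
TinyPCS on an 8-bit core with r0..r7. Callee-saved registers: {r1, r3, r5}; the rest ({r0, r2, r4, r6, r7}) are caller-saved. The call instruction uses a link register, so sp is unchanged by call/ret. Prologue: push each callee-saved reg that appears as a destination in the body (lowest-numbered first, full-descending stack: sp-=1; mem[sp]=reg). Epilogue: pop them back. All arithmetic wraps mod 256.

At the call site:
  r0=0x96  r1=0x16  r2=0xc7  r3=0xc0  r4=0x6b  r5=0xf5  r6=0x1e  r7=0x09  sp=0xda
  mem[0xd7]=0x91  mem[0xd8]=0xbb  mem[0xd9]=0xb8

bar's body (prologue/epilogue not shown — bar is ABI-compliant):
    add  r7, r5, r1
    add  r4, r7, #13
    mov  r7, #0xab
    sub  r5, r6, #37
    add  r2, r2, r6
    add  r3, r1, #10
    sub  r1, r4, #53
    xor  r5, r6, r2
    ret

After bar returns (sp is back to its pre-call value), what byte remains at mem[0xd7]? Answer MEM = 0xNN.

MEM = 0xf5

prologue: push r1 -> mem[0xd9]=0x16, sp=0xd9
prologue: push r3 -> mem[0xd8]=0xc0, sp=0xd8
prologue: push r5 -> mem[0xd7]=0xf5, sp=0xd7
body[0] add  r7, r5, r1 -> r7=0x0b
body[1] add  r4, r7, #13 -> r4=0x18
body[2] mov  r7, #0xab -> r7=0xab
body[3] sub  r5, r6, #37 -> r5=0xf9
body[4] add  r2, r2, r6 -> r2=0xe5
body[5] add  r3, r1, #10 -> r3=0x20
body[6] sub  r1, r4, #53 -> r1=0xe3
body[7] xor  r5, r6, r2 -> r5=0xfb
epilogue: pop r5=0xf5, sp=0xd8
epilogue: pop r3=0xc0, sp=0xd9
epilogue: pop r1=0x16, sp=0xda
prologue pushed ['r1', 'r3', 'r5'] at ['0xd9', '0xd8', '0xd7']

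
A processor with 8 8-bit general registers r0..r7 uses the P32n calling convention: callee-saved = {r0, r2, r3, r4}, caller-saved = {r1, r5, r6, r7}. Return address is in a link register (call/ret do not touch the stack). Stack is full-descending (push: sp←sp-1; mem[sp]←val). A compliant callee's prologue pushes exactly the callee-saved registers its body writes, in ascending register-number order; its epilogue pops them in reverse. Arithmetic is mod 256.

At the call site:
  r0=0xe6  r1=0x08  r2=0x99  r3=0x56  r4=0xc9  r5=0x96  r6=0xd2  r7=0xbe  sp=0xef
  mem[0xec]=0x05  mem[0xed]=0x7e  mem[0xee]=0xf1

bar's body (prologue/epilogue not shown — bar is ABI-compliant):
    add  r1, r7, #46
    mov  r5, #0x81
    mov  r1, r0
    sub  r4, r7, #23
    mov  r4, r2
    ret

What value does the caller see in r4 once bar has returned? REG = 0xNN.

prologue: push r4 -> mem[0xee]=0xc9, sp=0xee
body[0] add  r1, r7, #46 -> r1=0xec
body[1] mov  r5, #0x81 -> r5=0x81
body[2] mov  r1, r0 -> r1=0xe6
body[3] sub  r4, r7, #23 -> r4=0xa7
body[4] mov  r4, r2 -> r4=0x99
epilogue: pop r4=0xc9, sp=0xef
r4 is callee-saved -> restored

REG = 0xc9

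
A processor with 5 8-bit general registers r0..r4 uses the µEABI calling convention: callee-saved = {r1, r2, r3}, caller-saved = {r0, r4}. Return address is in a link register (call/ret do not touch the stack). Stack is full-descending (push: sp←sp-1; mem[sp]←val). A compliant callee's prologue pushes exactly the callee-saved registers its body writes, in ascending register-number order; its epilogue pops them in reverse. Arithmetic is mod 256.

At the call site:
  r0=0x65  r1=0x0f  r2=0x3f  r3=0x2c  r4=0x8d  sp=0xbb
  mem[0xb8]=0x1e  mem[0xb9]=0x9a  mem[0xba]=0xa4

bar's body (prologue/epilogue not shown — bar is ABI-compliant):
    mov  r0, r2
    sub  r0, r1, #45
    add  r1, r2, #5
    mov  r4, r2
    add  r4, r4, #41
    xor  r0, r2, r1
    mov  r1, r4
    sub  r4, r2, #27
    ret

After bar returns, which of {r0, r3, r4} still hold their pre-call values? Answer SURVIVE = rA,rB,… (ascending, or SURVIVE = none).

SURVIVE = r3

prologue: push r1 -> mem[0xba]=0x0f, sp=0xba
body[0] mov  r0, r2 -> r0=0x3f
body[1] sub  r0, r1, #45 -> r0=0xe2
body[2] add  r1, r2, #5 -> r1=0x44
body[3] mov  r4, r2 -> r4=0x3f
body[4] add  r4, r4, #41 -> r4=0x68
body[5] xor  r0, r2, r1 -> r0=0x7b
body[6] mov  r1, r4 -> r1=0x68
body[7] sub  r4, r2, #27 -> r4=0x24
epilogue: pop r1=0x0f, sp=0xbb
r0: caller-saved, written=True
r3: callee-saved, written=False
r4: caller-saved, written=True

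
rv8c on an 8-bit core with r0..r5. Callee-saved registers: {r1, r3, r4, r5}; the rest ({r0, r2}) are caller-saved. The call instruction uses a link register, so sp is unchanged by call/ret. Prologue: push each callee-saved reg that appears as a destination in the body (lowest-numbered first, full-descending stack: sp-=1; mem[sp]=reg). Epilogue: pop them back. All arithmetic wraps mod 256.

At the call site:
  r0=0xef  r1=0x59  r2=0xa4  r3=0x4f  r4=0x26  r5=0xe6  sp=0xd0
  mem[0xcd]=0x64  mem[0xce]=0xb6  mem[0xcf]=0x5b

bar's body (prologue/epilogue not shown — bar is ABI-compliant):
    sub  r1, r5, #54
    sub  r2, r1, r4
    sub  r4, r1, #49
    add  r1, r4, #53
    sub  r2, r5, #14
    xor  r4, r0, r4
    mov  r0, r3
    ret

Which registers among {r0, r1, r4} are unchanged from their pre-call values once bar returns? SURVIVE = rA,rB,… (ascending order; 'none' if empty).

SURVIVE = r1,r4

prologue: push r1 → mem[0xcf]=0x59, sp=0xcf
prologue: push r4 → mem[0xce]=0x26, sp=0xce
body[0] sub  r1, r5, #54 → r1=0xb0
body[1] sub  r2, r1, r4 → r2=0x8a
body[2] sub  r4, r1, #49 → r4=0x7f
body[3] add  r1, r4, #53 → r1=0xb4
body[4] sub  r2, r5, #14 → r2=0xd8
body[5] xor  r4, r0, r4 → r4=0x90
body[6] mov  r0, r3 → r0=0x4f
epilogue: pop r4=0x26, sp=0xcf
epilogue: pop r1=0x59, sp=0xd0
r0: caller-saved, written=True
r1: callee-saved, written=True
r4: callee-saved, written=True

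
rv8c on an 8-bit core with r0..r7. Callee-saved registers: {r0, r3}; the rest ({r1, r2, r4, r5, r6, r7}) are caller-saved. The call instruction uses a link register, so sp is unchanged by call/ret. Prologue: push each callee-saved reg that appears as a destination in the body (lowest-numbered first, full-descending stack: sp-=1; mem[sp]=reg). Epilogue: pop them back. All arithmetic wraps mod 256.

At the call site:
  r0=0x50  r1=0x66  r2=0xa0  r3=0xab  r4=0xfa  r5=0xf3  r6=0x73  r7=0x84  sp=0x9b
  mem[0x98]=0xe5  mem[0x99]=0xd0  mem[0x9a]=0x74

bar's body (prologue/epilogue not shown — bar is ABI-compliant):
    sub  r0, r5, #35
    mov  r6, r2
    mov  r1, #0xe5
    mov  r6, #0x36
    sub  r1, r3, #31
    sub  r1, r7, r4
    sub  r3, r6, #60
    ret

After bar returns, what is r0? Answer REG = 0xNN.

REG = 0x50

prologue: push r0 → mem[0x9a]=0x50, sp=0x9a
prologue: push r3 → mem[0x99]=0xab, sp=0x99
body[0] sub  r0, r5, #35 → r0=0xd0
body[1] mov  r6, r2 → r6=0xa0
body[2] mov  r1, #0xe5 → r1=0xe5
body[3] mov  r6, #0x36 → r6=0x36
body[4] sub  r1, r3, #31 → r1=0x8c
body[5] sub  r1, r7, r4 → r1=0x8a
body[6] sub  r3, r6, #60 → r3=0xfa
epilogue: pop r3=0xab, sp=0x9a
epilogue: pop r0=0x50, sp=0x9b
r0 is callee-saved → restored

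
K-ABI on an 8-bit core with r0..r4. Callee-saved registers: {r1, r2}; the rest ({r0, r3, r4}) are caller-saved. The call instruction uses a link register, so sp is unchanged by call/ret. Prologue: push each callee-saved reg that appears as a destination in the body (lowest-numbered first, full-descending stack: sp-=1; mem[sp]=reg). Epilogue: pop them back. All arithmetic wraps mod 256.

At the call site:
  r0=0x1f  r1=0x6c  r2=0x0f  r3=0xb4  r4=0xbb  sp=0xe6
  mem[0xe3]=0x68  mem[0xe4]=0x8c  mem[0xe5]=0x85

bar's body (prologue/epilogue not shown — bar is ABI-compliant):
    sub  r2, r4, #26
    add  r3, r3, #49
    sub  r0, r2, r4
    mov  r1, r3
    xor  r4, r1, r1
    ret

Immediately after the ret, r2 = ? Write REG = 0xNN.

REG = 0x0f

prologue: push r1 -> mem[0xe5]=0x6c, sp=0xe5
prologue: push r2 -> mem[0xe4]=0x0f, sp=0xe4
body[0] sub  r2, r4, #26 -> r2=0xa1
body[1] add  r3, r3, #49 -> r3=0xe5
body[2] sub  r0, r2, r4 -> r0=0xe6
body[3] mov  r1, r3 -> r1=0xe5
body[4] xor  r4, r1, r1 -> r4=0x00
epilogue: pop r2=0x0f, sp=0xe5
epilogue: pop r1=0x6c, sp=0xe6
r2 is callee-saved -> restored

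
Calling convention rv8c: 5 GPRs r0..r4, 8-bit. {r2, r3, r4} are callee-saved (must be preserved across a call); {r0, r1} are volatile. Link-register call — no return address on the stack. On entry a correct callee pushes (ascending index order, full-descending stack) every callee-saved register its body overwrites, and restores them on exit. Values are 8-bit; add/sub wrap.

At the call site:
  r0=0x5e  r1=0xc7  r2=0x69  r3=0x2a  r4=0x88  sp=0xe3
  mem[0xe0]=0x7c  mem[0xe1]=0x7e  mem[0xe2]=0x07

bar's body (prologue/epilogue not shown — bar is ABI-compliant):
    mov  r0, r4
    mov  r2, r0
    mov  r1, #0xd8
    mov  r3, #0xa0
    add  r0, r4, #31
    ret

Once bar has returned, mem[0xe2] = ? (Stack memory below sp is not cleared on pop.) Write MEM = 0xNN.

prologue: push r2 → mem[0xe2]=0x69, sp=0xe2
prologue: push r3 → mem[0xe1]=0x2a, sp=0xe1
body[0] mov  r0, r4 → r0=0x88
body[1] mov  r2, r0 → r2=0x88
body[2] mov  r1, #0xd8 → r1=0xd8
body[3] mov  r3, #0xa0 → r3=0xa0
body[4] add  r0, r4, #31 → r0=0xa7
epilogue: pop r3=0x2a, sp=0xe2
epilogue: pop r2=0x69, sp=0xe3
prologue pushed ['r2', 'r3'] at ['0xe2', '0xe1']

MEM = 0x69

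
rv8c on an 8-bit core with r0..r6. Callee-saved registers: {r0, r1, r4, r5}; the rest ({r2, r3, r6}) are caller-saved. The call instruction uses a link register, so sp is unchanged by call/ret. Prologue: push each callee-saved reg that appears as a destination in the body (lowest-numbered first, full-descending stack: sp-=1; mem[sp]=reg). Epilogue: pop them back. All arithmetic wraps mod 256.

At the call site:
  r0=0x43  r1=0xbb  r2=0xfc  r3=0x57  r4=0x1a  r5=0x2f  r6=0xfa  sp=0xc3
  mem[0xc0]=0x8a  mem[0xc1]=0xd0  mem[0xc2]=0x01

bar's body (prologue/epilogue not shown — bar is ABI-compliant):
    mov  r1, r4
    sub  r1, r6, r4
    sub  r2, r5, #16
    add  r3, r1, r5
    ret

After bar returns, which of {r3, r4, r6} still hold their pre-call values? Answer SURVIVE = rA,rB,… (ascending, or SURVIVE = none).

SURVIVE = r4,r6

prologue: push r1 -> mem[0xc2]=0xbb, sp=0xc2
body[0] mov  r1, r4 -> r1=0x1a
body[1] sub  r1, r6, r4 -> r1=0xe0
body[2] sub  r2, r5, #16 -> r2=0x1f
body[3] add  r3, r1, r5 -> r3=0x0f
epilogue: pop r1=0xbb, sp=0xc3
r3: caller-saved, written=True
r4: callee-saved, written=False
r6: caller-saved, written=False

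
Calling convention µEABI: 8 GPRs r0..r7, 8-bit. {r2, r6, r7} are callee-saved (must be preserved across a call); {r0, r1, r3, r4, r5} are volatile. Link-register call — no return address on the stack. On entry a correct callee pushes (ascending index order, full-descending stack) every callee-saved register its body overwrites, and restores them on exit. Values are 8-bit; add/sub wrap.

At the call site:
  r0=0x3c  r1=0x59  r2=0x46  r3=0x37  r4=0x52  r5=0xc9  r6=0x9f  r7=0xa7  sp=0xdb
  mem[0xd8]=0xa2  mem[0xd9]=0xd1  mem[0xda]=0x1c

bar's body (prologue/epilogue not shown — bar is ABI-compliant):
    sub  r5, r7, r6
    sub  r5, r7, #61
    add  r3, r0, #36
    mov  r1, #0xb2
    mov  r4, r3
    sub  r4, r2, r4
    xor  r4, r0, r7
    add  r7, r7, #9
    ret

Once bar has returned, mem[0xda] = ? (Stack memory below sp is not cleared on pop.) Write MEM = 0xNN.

MEM = 0xa7

prologue: push r7 → mem[0xda]=0xa7, sp=0xda
body[0] sub  r5, r7, r6 → r5=0x08
body[1] sub  r5, r7, #61 → r5=0x6a
body[2] add  r3, r0, #36 → r3=0x60
body[3] mov  r1, #0xb2 → r1=0xb2
body[4] mov  r4, r3 → r4=0x60
body[5] sub  r4, r2, r4 → r4=0xe6
body[6] xor  r4, r0, r7 → r4=0x9b
body[7] add  r7, r7, #9 → r7=0xb0
epilogue: pop r7=0xa7, sp=0xdb
prologue pushed ['r7'] at ['0xda']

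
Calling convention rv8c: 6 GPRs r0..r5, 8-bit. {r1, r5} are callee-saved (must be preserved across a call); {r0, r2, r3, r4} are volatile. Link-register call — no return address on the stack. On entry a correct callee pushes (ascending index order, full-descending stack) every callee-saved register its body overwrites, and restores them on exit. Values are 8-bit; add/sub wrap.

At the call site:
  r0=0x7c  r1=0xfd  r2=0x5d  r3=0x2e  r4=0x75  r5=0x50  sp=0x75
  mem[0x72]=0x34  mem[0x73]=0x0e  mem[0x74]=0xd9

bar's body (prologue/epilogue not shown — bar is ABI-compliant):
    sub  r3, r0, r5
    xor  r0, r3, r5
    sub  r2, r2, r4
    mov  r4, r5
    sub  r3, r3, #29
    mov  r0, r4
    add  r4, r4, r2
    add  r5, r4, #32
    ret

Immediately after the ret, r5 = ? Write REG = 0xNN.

REG = 0x50

prologue: push r5 → mem[0x74]=0x50, sp=0x74
body[0] sub  r3, r0, r5 → r3=0x2c
body[1] xor  r0, r3, r5 → r0=0x7c
body[2] sub  r2, r2, r4 → r2=0xe8
body[3] mov  r4, r5 → r4=0x50
body[4] sub  r3, r3, #29 → r3=0x0f
body[5] mov  r0, r4 → r0=0x50
body[6] add  r4, r4, r2 → r4=0x38
body[7] add  r5, r4, #32 → r5=0x58
epilogue: pop r5=0x50, sp=0x75
r5 is callee-saved → restored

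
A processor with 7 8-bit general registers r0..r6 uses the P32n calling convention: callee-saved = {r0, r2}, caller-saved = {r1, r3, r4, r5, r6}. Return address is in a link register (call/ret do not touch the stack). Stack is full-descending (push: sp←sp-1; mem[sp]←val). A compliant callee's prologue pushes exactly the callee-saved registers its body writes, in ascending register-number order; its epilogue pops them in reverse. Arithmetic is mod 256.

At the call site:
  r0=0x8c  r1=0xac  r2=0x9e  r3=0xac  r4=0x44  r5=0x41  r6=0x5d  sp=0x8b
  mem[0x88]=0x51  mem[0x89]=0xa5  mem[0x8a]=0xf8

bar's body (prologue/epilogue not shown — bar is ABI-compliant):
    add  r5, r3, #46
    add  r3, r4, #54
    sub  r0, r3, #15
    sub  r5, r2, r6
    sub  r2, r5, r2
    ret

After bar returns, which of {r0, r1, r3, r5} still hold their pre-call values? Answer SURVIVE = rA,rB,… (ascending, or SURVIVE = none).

SURVIVE = r0,r1,r5

prologue: push r0 -> mem[0x8a]=0x8c, sp=0x8a
prologue: push r2 -> mem[0x89]=0x9e, sp=0x89
body[0] add  r5, r3, #46 -> r5=0xda
body[1] add  r3, r4, #54 -> r3=0x7a
body[2] sub  r0, r3, #15 -> r0=0x6b
body[3] sub  r5, r2, r6 -> r5=0x41
body[4] sub  r2, r5, r2 -> r2=0xa3
epilogue: pop r2=0x9e, sp=0x8a
epilogue: pop r0=0x8c, sp=0x8b
r0: callee-saved, written=True
r1: caller-saved, written=False
r3: caller-saved, written=True
r5: caller-saved, written=True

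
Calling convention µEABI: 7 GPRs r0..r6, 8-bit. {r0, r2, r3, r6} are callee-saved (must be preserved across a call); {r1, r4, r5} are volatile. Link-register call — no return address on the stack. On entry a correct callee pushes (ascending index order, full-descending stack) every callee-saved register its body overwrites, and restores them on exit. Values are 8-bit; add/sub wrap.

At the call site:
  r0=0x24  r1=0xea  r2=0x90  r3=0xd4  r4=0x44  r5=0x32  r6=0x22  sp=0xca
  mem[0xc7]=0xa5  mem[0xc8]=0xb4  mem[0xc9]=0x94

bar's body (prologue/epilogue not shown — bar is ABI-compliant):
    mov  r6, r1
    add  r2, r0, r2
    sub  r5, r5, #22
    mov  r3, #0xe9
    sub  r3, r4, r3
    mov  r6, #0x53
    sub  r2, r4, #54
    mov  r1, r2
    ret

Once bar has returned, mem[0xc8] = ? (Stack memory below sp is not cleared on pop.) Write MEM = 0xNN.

prologue: push r2 -> mem[0xc9]=0x90, sp=0xc9
prologue: push r3 -> mem[0xc8]=0xd4, sp=0xc8
prologue: push r6 -> mem[0xc7]=0x22, sp=0xc7
body[0] mov  r6, r1 -> r6=0xea
body[1] add  r2, r0, r2 -> r2=0xb4
body[2] sub  r5, r5, #22 -> r5=0x1c
body[3] mov  r3, #0xe9 -> r3=0xe9
body[4] sub  r3, r4, r3 -> r3=0x5b
body[5] mov  r6, #0x53 -> r6=0x53
body[6] sub  r2, r4, #54 -> r2=0x0e
body[7] mov  r1, r2 -> r1=0x0e
epilogue: pop r6=0x22, sp=0xc8
epilogue: pop r3=0xd4, sp=0xc9
epilogue: pop r2=0x90, sp=0xca
prologue pushed ['r2', 'r3', 'r6'] at ['0xc9', '0xc8', '0xc7']

MEM = 0xd4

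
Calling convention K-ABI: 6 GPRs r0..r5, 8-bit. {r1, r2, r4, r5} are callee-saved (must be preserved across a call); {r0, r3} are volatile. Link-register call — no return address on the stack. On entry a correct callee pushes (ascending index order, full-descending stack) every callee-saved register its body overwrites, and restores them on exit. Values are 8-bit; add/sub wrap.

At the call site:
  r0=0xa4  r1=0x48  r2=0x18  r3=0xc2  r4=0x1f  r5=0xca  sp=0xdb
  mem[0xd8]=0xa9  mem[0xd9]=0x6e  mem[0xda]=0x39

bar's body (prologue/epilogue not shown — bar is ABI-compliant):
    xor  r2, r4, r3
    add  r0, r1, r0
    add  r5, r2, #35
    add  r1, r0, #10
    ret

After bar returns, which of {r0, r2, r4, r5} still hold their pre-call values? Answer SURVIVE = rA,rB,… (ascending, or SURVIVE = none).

SURVIVE = r2,r4,r5

prologue: push r1 → mem[0xda]=0x48, sp=0xda
prologue: push r2 → mem[0xd9]=0x18, sp=0xd9
prologue: push r5 → mem[0xd8]=0xca, sp=0xd8
body[0] xor  r2, r4, r3 → r2=0xdd
body[1] add  r0, r1, r0 → r0=0xec
body[2] add  r5, r2, #35 → r5=0x00
body[3] add  r1, r0, #10 → r1=0xf6
epilogue: pop r5=0xca, sp=0xd9
epilogue: pop r2=0x18, sp=0xda
epilogue: pop r1=0x48, sp=0xdb
r0: caller-saved, written=True
r2: callee-saved, written=True
r4: callee-saved, written=False
r5: callee-saved, written=True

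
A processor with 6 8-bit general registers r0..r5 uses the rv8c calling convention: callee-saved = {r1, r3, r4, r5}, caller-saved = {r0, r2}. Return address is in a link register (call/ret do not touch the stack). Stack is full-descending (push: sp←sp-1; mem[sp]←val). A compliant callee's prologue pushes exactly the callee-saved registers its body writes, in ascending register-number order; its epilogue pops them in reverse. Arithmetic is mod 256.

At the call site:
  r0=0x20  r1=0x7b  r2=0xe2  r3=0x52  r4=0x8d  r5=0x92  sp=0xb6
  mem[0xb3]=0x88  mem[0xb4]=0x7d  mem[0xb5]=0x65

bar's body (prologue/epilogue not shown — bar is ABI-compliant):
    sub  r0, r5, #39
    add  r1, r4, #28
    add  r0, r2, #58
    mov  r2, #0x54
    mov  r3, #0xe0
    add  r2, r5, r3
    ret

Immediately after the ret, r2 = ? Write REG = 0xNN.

REG = 0x72

prologue: push r1 → mem[0xb5]=0x7b, sp=0xb5
prologue: push r3 → mem[0xb4]=0x52, sp=0xb4
body[0] sub  r0, r5, #39 → r0=0x6b
body[1] add  r1, r4, #28 → r1=0xa9
body[2] add  r0, r2, #58 → r0=0x1c
body[3] mov  r2, #0x54 → r2=0x54
body[4] mov  r3, #0xe0 → r3=0xe0
body[5] add  r2, r5, r3 → r2=0x72
epilogue: pop r3=0x52, sp=0xb5
epilogue: pop r1=0x7b, sp=0xb6
r2 is caller-saved → body value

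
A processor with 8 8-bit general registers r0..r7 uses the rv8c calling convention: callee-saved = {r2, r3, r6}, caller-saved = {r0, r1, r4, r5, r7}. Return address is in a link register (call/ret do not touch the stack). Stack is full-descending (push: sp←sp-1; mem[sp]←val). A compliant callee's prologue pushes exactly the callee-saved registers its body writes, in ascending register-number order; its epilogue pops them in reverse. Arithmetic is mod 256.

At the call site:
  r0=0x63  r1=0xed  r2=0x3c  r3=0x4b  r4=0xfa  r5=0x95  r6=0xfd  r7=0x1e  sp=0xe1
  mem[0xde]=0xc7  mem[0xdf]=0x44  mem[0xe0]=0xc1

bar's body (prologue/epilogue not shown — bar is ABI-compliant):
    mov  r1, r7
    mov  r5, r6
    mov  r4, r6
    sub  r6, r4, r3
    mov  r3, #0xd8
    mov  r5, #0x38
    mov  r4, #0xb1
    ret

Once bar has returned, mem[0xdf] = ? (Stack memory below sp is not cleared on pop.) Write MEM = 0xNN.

MEM = 0xfd

prologue: push r3 → mem[0xe0]=0x4b, sp=0xe0
prologue: push r6 → mem[0xdf]=0xfd, sp=0xdf
body[0] mov  r1, r7 → r1=0x1e
body[1] mov  r5, r6 → r5=0xfd
body[2] mov  r4, r6 → r4=0xfd
body[3] sub  r6, r4, r3 → r6=0xb2
body[4] mov  r3, #0xd8 → r3=0xd8
body[5] mov  r5, #0x38 → r5=0x38
body[6] mov  r4, #0xb1 → r4=0xb1
epilogue: pop r6=0xfd, sp=0xe0
epilogue: pop r3=0x4b, sp=0xe1
prologue pushed ['r3', 'r6'] at ['0xe0', '0xdf']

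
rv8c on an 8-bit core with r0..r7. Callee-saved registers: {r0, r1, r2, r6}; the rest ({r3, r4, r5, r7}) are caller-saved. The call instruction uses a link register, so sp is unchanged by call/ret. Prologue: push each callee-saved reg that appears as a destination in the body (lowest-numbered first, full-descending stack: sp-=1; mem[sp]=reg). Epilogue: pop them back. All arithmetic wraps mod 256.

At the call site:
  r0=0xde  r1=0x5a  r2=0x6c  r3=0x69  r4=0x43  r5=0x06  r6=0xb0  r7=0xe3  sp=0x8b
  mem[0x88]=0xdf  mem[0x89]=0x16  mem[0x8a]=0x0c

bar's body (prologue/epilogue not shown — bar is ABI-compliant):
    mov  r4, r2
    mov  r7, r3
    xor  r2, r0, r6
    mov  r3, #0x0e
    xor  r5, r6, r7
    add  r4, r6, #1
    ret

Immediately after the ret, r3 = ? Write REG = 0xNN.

REG = 0x0e

prologue: push r2 -> mem[0x8a]=0x6c, sp=0x8a
body[0] mov  r4, r2 -> r4=0x6c
body[1] mov  r7, r3 -> r7=0x69
body[2] xor  r2, r0, r6 -> r2=0x6e
body[3] mov  r3, #0x0e -> r3=0x0e
body[4] xor  r5, r6, r7 -> r5=0xd9
body[5] add  r4, r6, #1 -> r4=0xb1
epilogue: pop r2=0x6c, sp=0x8b
r3 is caller-saved -> body value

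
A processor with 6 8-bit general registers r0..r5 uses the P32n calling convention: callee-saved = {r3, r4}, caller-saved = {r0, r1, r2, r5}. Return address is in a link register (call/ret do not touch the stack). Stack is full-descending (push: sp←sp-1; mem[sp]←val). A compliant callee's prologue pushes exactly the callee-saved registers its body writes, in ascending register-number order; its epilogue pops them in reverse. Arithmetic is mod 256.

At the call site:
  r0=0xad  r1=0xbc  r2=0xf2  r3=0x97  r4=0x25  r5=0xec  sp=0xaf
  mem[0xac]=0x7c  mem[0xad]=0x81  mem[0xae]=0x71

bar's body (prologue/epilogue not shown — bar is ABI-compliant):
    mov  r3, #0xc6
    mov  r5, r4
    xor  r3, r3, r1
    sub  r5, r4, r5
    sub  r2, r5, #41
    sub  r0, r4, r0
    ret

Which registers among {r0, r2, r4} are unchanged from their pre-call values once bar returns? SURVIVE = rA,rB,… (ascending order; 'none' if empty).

SURVIVE = r4

prologue: push r3 -> mem[0xae]=0x97, sp=0xae
body[0] mov  r3, #0xc6 -> r3=0xc6
body[1] mov  r5, r4 -> r5=0x25
body[2] xor  r3, r3, r1 -> r3=0x7a
body[3] sub  r5, r4, r5 -> r5=0x00
body[4] sub  r2, r5, #41 -> r2=0xd7
body[5] sub  r0, r4, r0 -> r0=0x78
epilogue: pop r3=0x97, sp=0xaf
r0: caller-saved, written=True
r2: caller-saved, written=True
r4: callee-saved, written=False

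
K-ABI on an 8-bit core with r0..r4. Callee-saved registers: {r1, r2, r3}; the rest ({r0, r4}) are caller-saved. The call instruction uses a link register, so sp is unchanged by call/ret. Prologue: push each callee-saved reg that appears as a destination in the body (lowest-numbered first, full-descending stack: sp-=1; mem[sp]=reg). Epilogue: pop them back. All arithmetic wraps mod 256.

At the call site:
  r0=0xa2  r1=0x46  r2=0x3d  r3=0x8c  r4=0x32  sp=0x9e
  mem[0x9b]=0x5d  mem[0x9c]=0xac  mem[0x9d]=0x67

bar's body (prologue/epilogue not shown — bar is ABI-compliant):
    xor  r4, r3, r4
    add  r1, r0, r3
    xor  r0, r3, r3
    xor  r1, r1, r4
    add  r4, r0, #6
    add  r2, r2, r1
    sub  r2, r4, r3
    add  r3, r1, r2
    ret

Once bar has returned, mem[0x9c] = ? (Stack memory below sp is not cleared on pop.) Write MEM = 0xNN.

MEM = 0x3d

prologue: push r1 -> mem[0x9d]=0x46, sp=0x9d
prologue: push r2 -> mem[0x9c]=0x3d, sp=0x9c
prologue: push r3 -> mem[0x9b]=0x8c, sp=0x9b
body[0] xor  r4, r3, r4 -> r4=0xbe
body[1] add  r1, r0, r3 -> r1=0x2e
body[2] xor  r0, r3, r3 -> r0=0x00
body[3] xor  r1, r1, r4 -> r1=0x90
body[4] add  r4, r0, #6 -> r4=0x06
body[5] add  r2, r2, r1 -> r2=0xcd
body[6] sub  r2, r4, r3 -> r2=0x7a
body[7] add  r3, r1, r2 -> r3=0x0a
epilogue: pop r3=0x8c, sp=0x9c
epilogue: pop r2=0x3d, sp=0x9d
epilogue: pop r1=0x46, sp=0x9e
prologue pushed ['r1', 'r2', 'r3'] at ['0x9d', '0x9c', '0x9b']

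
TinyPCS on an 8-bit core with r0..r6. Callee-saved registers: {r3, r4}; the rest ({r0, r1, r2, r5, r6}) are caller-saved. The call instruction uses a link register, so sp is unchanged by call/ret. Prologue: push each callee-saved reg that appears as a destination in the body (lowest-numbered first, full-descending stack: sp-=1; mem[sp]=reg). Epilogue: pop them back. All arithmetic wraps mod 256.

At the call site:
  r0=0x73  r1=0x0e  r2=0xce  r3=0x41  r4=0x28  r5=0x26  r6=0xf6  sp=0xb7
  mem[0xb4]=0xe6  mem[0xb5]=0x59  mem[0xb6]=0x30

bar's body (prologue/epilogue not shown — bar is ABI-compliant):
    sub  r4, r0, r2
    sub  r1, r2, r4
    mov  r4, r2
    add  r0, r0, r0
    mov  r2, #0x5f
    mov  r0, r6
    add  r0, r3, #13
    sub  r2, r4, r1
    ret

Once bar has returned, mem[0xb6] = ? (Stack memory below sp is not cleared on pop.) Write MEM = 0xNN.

prologue: push r4 -> mem[0xb6]=0x28, sp=0xb6
body[0] sub  r4, r0, r2 -> r4=0xa5
body[1] sub  r1, r2, r4 -> r1=0x29
body[2] mov  r4, r2 -> r4=0xce
body[3] add  r0, r0, r0 -> r0=0xe6
body[4] mov  r2, #0x5f -> r2=0x5f
body[5] mov  r0, r6 -> r0=0xf6
body[6] add  r0, r3, #13 -> r0=0x4e
body[7] sub  r2, r4, r1 -> r2=0xa5
epilogue: pop r4=0x28, sp=0xb7
prologue pushed ['r4'] at ['0xb6']

MEM = 0x28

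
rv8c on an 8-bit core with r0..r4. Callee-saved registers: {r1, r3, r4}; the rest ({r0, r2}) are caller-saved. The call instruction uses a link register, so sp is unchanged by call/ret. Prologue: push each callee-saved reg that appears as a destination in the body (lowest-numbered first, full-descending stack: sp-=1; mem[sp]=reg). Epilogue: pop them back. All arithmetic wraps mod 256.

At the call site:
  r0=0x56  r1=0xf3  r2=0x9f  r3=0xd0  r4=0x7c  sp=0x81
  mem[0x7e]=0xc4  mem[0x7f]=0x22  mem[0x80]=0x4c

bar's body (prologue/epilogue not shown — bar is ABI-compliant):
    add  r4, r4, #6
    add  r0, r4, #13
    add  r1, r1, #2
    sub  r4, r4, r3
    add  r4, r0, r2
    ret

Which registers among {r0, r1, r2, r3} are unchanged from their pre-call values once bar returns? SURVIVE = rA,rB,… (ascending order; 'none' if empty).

prologue: push r1 → mem[0x80]=0xf3, sp=0x80
prologue: push r4 → mem[0x7f]=0x7c, sp=0x7f
body[0] add  r4, r4, #6 → r4=0x82
body[1] add  r0, r4, #13 → r0=0x8f
body[2] add  r1, r1, #2 → r1=0xf5
body[3] sub  r4, r4, r3 → r4=0xb2
body[4] add  r4, r0, r2 → r4=0x2e
epilogue: pop r4=0x7c, sp=0x80
epilogue: pop r1=0xf3, sp=0x81
r0: caller-saved, written=True
r1: callee-saved, written=True
r2: caller-saved, written=False
r3: callee-saved, written=False

SURVIVE = r1,r2,r3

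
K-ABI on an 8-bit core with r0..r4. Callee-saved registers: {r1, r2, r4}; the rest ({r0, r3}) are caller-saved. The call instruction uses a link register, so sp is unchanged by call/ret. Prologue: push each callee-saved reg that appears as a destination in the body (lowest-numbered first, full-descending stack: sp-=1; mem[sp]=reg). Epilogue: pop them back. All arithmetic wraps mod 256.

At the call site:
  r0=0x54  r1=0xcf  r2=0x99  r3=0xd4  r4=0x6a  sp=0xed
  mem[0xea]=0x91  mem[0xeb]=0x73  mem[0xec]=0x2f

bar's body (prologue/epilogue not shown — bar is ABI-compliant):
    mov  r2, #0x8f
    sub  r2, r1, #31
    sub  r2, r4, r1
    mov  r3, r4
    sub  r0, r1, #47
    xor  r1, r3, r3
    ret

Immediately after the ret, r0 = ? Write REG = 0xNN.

prologue: push r1 -> mem[0xec]=0xcf, sp=0xec
prologue: push r2 -> mem[0xeb]=0x99, sp=0xeb
body[0] mov  r2, #0x8f -> r2=0x8f
body[1] sub  r2, r1, #31 -> r2=0xb0
body[2] sub  r2, r4, r1 -> r2=0x9b
body[3] mov  r3, r4 -> r3=0x6a
body[4] sub  r0, r1, #47 -> r0=0xa0
body[5] xor  r1, r3, r3 -> r1=0x00
epilogue: pop r2=0x99, sp=0xec
epilogue: pop r1=0xcf, sp=0xed
r0 is caller-saved -> body value

REG = 0xa0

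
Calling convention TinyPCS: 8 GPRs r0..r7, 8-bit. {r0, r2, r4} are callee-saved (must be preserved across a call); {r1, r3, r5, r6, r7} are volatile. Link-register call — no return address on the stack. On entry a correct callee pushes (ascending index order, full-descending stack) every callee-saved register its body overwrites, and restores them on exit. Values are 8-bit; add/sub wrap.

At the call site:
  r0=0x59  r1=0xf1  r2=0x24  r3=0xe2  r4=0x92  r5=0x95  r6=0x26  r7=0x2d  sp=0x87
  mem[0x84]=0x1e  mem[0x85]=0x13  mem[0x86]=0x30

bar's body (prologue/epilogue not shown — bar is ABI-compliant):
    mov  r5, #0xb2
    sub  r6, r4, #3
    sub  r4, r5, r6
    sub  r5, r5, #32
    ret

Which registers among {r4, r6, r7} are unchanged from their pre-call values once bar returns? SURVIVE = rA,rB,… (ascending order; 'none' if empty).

SURVIVE = r4,r7

prologue: push r4 → mem[0x86]=0x92, sp=0x86
body[0] mov  r5, #0xb2 → r5=0xb2
body[1] sub  r6, r4, #3 → r6=0x8f
body[2] sub  r4, r5, r6 → r4=0x23
body[3] sub  r5, r5, #32 → r5=0x92
epilogue: pop r4=0x92, sp=0x87
r4: callee-saved, written=True
r6: caller-saved, written=True
r7: caller-saved, written=False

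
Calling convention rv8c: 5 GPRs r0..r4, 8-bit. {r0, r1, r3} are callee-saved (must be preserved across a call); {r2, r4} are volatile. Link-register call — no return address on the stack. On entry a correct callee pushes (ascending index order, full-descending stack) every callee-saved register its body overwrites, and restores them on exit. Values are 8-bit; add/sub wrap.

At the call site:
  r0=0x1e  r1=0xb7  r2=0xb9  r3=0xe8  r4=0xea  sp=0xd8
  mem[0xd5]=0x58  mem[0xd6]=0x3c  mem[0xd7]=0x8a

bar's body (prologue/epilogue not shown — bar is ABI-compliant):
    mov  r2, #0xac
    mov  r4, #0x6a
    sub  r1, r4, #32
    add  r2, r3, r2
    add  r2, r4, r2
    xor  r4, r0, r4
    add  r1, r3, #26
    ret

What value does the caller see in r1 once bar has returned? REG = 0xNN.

prologue: push r1 -> mem[0xd7]=0xb7, sp=0xd7
body[0] mov  r2, #0xac -> r2=0xac
body[1] mov  r4, #0x6a -> r4=0x6a
body[2] sub  r1, r4, #32 -> r1=0x4a
body[3] add  r2, r3, r2 -> r2=0x94
body[4] add  r2, r4, r2 -> r2=0xfe
body[5] xor  r4, r0, r4 -> r4=0x74
body[6] add  r1, r3, #26 -> r1=0x02
epilogue: pop r1=0xb7, sp=0xd8
r1 is callee-saved -> restored

REG = 0xb7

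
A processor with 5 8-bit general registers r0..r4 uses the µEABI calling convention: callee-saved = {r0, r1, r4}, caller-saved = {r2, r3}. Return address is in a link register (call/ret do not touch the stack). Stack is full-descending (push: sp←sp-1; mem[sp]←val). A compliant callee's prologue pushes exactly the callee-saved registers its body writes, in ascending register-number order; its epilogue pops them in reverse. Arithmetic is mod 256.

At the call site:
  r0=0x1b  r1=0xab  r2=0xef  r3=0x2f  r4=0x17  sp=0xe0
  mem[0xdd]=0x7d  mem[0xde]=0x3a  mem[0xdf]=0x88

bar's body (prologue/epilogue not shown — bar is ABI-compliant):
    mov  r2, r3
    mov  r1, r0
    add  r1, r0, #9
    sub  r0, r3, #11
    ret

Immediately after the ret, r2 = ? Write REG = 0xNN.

REG = 0x2f

prologue: push r0 → mem[0xdf]=0x1b, sp=0xdf
prologue: push r1 → mem[0xde]=0xab, sp=0xde
body[0] mov  r2, r3 → r2=0x2f
body[1] mov  r1, r0 → r1=0x1b
body[2] add  r1, r0, #9 → r1=0x24
body[3] sub  r0, r3, #11 → r0=0x24
epilogue: pop r1=0xab, sp=0xdf
epilogue: pop r0=0x1b, sp=0xe0
r2 is caller-saved → body value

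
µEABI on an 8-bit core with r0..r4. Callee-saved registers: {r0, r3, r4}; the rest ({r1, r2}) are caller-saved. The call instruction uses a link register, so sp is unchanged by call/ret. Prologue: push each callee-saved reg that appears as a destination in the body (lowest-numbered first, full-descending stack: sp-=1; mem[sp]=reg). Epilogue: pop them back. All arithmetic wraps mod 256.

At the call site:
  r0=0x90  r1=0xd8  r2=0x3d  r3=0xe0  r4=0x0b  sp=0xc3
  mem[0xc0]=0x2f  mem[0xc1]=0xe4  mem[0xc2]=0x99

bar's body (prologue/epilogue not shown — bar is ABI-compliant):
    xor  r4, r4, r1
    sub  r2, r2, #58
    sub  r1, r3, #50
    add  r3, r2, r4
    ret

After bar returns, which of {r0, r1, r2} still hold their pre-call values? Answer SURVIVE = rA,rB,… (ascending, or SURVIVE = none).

prologue: push r3 -> mem[0xc2]=0xe0, sp=0xc2
prologue: push r4 -> mem[0xc1]=0x0b, sp=0xc1
body[0] xor  r4, r4, r1 -> r4=0xd3
body[1] sub  r2, r2, #58 -> r2=0x03
body[2] sub  r1, r3, #50 -> r1=0xae
body[3] add  r3, r2, r4 -> r3=0xd6
epilogue: pop r4=0x0b, sp=0xc2
epilogue: pop r3=0xe0, sp=0xc3
r0: callee-saved, written=False
r1: caller-saved, written=True
r2: caller-saved, written=True

SURVIVE = r0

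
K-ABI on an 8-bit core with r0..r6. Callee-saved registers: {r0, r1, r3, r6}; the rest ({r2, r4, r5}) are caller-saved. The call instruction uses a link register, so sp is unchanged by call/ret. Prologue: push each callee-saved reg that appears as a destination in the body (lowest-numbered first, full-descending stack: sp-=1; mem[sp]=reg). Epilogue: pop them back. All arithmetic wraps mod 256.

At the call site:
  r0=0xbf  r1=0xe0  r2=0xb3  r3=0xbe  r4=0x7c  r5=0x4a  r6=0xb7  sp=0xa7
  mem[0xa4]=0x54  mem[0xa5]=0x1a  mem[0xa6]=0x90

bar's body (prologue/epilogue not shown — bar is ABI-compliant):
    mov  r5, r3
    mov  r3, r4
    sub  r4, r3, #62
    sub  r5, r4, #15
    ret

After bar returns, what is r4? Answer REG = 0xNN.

prologue: push r3 -> mem[0xa6]=0xbe, sp=0xa6
body[0] mov  r5, r3 -> r5=0xbe
body[1] mov  r3, r4 -> r3=0x7c
body[2] sub  r4, r3, #62 -> r4=0x3e
body[3] sub  r5, r4, #15 -> r5=0x2f
epilogue: pop r3=0xbe, sp=0xa7
r4 is caller-saved -> body value

REG = 0x3e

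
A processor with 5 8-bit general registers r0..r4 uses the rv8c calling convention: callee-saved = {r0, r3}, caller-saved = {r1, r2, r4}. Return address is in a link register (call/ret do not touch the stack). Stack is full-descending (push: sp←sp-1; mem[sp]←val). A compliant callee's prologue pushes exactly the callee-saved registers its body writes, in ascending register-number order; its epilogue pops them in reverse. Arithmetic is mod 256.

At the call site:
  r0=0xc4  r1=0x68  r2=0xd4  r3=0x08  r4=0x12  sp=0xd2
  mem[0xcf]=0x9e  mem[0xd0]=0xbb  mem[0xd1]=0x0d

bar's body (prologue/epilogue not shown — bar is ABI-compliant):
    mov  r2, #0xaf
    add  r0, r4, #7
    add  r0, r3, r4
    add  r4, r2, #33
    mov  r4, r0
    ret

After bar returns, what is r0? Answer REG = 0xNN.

prologue: push r0 → mem[0xd1]=0xc4, sp=0xd1
body[0] mov  r2, #0xaf → r2=0xaf
body[1] add  r0, r4, #7 → r0=0x19
body[2] add  r0, r3, r4 → r0=0x1a
body[3] add  r4, r2, #33 → r4=0xd0
body[4] mov  r4, r0 → r4=0x1a
epilogue: pop r0=0xc4, sp=0xd2
r0 is callee-saved → restored

REG = 0xc4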